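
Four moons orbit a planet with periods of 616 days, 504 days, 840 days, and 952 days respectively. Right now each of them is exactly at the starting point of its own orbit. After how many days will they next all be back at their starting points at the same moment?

471240 days

We need the least common multiple of the intervals.
616 = 2^3 × 7 × 11
504 = 2^3 × 3^2 × 7
840 = 2^3 × 3 × 5 × 7
952 = 2^3 × 7 × 17
LCM(616, 504, 840, 952) = 2^3 × 3^2 × 5 × 7 × 11 × 17 = 471240.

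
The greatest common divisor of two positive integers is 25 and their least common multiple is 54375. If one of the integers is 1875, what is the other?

725

For two integers, gcd × lcm = product, so the other is (25 × 54375) / 1875 = 1359375 / 1875 = 725.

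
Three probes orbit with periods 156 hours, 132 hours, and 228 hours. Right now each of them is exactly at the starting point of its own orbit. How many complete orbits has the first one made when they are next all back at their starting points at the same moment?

All finish a whole number of cycles simultaneously at t = LCM of the periods.
156 = 2^2 × 3 × 13
132 = 2^2 × 3 × 11
228 = 2^2 × 3 × 19
LCM(156, 132, 228) = 2^2 × 3 × 11 × 13 × 19 = 32604.
Orbits for period 156: 32604 / 156 = 209.

209 orbits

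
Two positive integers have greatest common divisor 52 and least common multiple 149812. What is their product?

For any two positive integers, gcd × lcm = product = 52 × 149812 = 7790224.

7790224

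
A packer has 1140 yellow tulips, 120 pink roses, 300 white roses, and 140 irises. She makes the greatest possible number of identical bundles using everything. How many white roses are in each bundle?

Number of bundles = gcd(1140, 120, 300, 140).
1140 = 2^2 × 3 × 5 × 19
120 = 2^3 × 3 × 5
300 = 2^2 × 3 × 5^2
140 = 2^2 × 5 × 7
gcd(1140, 120, 300, 140) = 2^2 × 5 = 20.
white roses per bundle = 300 / 20 = 15.

15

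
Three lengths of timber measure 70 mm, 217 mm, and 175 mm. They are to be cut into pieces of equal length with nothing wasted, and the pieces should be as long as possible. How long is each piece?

7 mm

The greatest length dividing all of 70, 217, and 175 is their gcd.
70 = 2 × 5 × 7
217 = 7 × 31
175 = 5^2 × 7
gcd(70, 217, 175) = 7.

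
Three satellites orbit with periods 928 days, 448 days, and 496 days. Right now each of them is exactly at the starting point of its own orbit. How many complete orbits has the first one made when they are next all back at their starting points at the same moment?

434 orbits

The first common completion time is the LCM of the periods.
928 = 2^5 × 29
448 = 2^6 × 7
496 = 2^4 × 31
LCM(928, 448, 496) = 2^6 × 7 × 29 × 31 = 402752.
Orbits for period 928: 402752 / 928 = 434.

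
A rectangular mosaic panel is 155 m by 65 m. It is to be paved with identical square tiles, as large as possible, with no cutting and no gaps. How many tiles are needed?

Tile side = gcd(155, 65).
155 = 5 × 31
65 = 5 × 13
gcd(155, 65) = 5.
Tiles: (155/5) × (65/5) = 31 × 13 = 403.

403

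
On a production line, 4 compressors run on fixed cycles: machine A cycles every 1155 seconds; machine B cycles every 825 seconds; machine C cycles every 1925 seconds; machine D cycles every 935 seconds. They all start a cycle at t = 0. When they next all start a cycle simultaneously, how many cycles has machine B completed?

All finish a whole number of cycles simultaneously at t = LCM of the periods.
1155 = 3 × 5 × 7 × 11
825 = 3 × 5^2 × 11
1925 = 5^2 × 7 × 11
935 = 5 × 11 × 17
LCM(1155, 825, 1925, 935) = 3 × 5^2 × 7 × 11 × 17 = 98175.
Cycles for period 825: 98175 / 825 = 119.

119 cycles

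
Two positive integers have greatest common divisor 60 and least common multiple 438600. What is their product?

For any two positive integers, gcd × lcm = product = 60 × 438600 = 26316000.

26316000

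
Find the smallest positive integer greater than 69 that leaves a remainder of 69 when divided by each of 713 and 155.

N − 69 must be a common multiple of 713 and 155.
713 = 23 × 31
155 = 5 × 31
LCM(713, 155) = 5 × 23 × 31 = 3565.
Smallest N > 69 is LCM + 69 = 3565 + 69 = 3634.

3634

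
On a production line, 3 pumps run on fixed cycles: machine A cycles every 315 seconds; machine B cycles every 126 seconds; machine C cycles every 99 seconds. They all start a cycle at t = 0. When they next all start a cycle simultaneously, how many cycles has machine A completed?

All finish a whole number of cycles simultaneously at t = LCM of the periods.
315 = 3^2 × 5 × 7
126 = 2 × 3^2 × 7
99 = 3^2 × 11
LCM(315, 126, 99) = 2 × 3^2 × 5 × 7 × 11 = 6930.
Cycles for period 315: 6930 / 315 = 22.

22 cycles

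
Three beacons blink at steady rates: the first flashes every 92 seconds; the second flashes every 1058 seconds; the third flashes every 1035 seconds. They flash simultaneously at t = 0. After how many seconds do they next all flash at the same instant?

95220 seconds

We need the least common multiple of the intervals.
92 = 2^2 × 23
1058 = 2 × 23^2
1035 = 3^2 × 5 × 23
LCM(92, 1058, 1035) = 2^2 × 3^2 × 5 × 23^2 = 95220.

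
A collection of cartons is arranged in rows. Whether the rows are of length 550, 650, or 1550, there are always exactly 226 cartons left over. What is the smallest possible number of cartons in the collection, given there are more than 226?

221876

N − 226 must be a common multiple of 550, 650, and 1550.
550 = 2 × 5^2 × 11
650 = 2 × 5^2 × 13
1550 = 2 × 5^2 × 31
LCM(550, 650, 1550) = 2 × 5^2 × 11 × 13 × 31 = 221650.
Smallest N > 226 is LCM + 226 = 221650 + 226 = 221876.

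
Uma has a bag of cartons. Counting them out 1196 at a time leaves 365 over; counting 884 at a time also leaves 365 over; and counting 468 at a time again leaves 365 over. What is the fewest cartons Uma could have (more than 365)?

N − 365 must be a common multiple of 1196, 884, and 468.
1196 = 2^2 × 13 × 23
884 = 2^2 × 13 × 17
468 = 2^2 × 3^2 × 13
LCM(1196, 884, 468) = 2^2 × 3^2 × 13 × 17 × 23 = 182988.
Smallest N > 365 is LCM + 365 = 182988 + 365 = 183353.

183353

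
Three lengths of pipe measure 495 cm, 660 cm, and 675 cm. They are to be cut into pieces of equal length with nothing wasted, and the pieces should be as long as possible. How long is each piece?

15 cm

The greatest length dividing all of 495, 660, and 675 is their gcd.
495 = 3^2 × 5 × 11
660 = 2^2 × 3 × 5 × 11
675 = 3^3 × 5^2
gcd(495, 660, 675) = 3 × 5 = 15.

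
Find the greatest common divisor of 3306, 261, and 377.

29

3306 = 2 × 3 × 19 × 29
261 = 3^2 × 29
377 = 13 × 29
gcd(3306, 261, 377) = 29.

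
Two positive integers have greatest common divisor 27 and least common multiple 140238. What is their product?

For any two positive integers, gcd × lcm = product = 27 × 140238 = 3786426.

3786426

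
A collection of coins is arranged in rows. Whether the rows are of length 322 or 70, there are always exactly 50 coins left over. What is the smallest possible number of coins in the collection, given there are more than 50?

N − 50 must be a common multiple of 322 and 70.
322 = 2 × 7 × 23
70 = 2 × 5 × 7
LCM(322, 70) = 2 × 5 × 7 × 23 = 1610.
Smallest N > 50 is LCM + 50 = 1610 + 50 = 1660.

1660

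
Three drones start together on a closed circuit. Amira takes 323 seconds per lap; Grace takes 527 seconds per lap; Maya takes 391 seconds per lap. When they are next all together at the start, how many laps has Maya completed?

589 laps

All finish a whole number of cycles simultaneously at t = LCM of the periods.
323 = 17 × 19
527 = 17 × 31
391 = 17 × 23
LCM(323, 527, 391) = 17 × 19 × 23 × 31 = 230299.
Laps for period 391: 230299 / 391 = 589.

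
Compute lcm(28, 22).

308

28 = 2^2 × 7
22 = 2 × 11
LCM(28, 22) = 2^2 × 7 × 11 = 308.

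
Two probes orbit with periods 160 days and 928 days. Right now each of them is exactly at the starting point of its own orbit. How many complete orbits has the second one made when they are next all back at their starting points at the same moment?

5 orbits

They are all back at their starting positions together after one LCM of the periods.
160 = 2^5 × 5
928 = 2^5 × 29
LCM(160, 928) = 2^5 × 5 × 29 = 4640.
Orbits for period 928: 4640 / 928 = 5.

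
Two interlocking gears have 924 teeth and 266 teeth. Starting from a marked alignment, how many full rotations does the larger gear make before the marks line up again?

19 rotations

All finish a whole number of cycles simultaneously at t = LCM of the periods.
924 = 2^2 × 3 × 7 × 11
266 = 2 × 7 × 19
LCM(924, 266) = 2^2 × 3 × 7 × 11 × 19 = 17556.
Rotations for period 924: 17556 / 924 = 19.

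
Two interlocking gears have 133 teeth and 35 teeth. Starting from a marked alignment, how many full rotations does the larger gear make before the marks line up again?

The first common completion time is the LCM of the periods.
133 = 7 × 19
35 = 5 × 7
LCM(133, 35) = 5 × 7 × 19 = 665.
Rotations for period 133: 665 / 133 = 5.

5 rotations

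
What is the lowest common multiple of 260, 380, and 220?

54340

260 = 2^2 × 5 × 13
380 = 2^2 × 5 × 19
220 = 2^2 × 5 × 11
LCM(260, 380, 220) = 2^2 × 5 × 11 × 13 × 19 = 54340.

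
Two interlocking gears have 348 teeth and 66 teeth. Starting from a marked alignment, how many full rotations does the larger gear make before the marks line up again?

11 rotations

All finish a whole number of cycles simultaneously at t = LCM of the periods.
348 = 2^2 × 3 × 29
66 = 2 × 3 × 11
LCM(348, 66) = 2^2 × 3 × 11 × 29 = 3828.
Rotations for period 348: 3828 / 348 = 11.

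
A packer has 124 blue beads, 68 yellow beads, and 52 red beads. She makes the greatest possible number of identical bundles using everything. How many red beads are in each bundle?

Number of bundles = gcd(124, 68, 52).
124 = 2^2 × 31
68 = 2^2 × 17
52 = 2^2 × 13
gcd(124, 68, 52) = 2^2 = 4.
red beads per bundle = 52 / 4 = 13.

13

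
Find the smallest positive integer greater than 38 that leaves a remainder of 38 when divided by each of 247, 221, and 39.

N − 38 must be a common multiple of 247, 221, and 39.
247 = 13 × 19
221 = 13 × 17
39 = 3 × 13
LCM(247, 221, 39) = 3 × 13 × 17 × 19 = 12597.
Smallest N > 38 is LCM + 38 = 12597 + 38 = 12635.

12635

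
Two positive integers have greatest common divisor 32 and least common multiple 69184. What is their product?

For any two positive integers, gcd × lcm = product = 32 × 69184 = 2213888.

2213888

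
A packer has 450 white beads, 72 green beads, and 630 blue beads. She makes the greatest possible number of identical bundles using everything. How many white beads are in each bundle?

25

Number of bundles = gcd(450, 72, 630).
450 = 2 × 3^2 × 5^2
72 = 2^3 × 3^2
630 = 2 × 3^2 × 5 × 7
gcd(450, 72, 630) = 2 × 3^2 = 18.
white beads per bundle = 450 / 18 = 25.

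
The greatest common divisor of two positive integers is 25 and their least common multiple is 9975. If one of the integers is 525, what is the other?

For two integers, gcd × lcm = product, so the other is (25 × 9975) / 525 = 249375 / 525 = 475.

475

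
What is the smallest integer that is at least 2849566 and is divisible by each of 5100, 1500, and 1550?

The integer must be a common multiple of 5100, 1500, and 1550, so a multiple of their LCM.
5100 = 2^2 × 3 × 5^2 × 17
1500 = 2^2 × 3 × 5^3
1550 = 2 × 5^2 × 31
LCM(5100, 1500, 1550) = 2^2 × 3 × 5^3 × 17 × 31 = 790500.
Smallest multiple of 790500 that is ≥ 2849566: ⌈2849566/790500⌉ × 790500 = 4 × 790500 = 3162000.

3162000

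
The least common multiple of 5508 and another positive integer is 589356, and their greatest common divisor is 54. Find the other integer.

gcd × lcm = product of the two integers, so the other integer is (54 × 589356) / 5508 = 5778.

5778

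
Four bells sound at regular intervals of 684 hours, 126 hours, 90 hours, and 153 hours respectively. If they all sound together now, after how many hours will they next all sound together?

406980 hours

The first simultaneous occurrence is after LCM of the individual periods.
684 = 2^2 × 3^2 × 19
126 = 2 × 3^2 × 7
90 = 2 × 3^2 × 5
153 = 3^2 × 17
LCM(684, 126, 90, 153) = 2^2 × 3^2 × 5 × 7 × 17 × 19 = 406980.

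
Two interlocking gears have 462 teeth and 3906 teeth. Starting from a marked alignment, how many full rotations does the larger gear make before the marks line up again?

The first common completion time is the LCM of the periods.
462 = 2 × 3 × 7 × 11
3906 = 2 × 3^2 × 7 × 31
LCM(462, 3906) = 2 × 3^2 × 7 × 11 × 31 = 42966.
Rotations for period 3906: 42966 / 3906 = 11.

11 rotations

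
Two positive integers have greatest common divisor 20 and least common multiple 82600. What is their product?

For any two positive integers, gcd × lcm = product = 20 × 82600 = 1652000.

1652000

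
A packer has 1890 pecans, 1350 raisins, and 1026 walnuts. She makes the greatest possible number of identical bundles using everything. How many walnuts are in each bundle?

19

Number of bundles = gcd(1890, 1350, 1026).
1890 = 2 × 3^3 × 5 × 7
1350 = 2 × 3^3 × 5^2
1026 = 2 × 3^3 × 19
gcd(1890, 1350, 1026) = 2 × 3^3 = 54.
walnuts per bundle = 1026 / 54 = 19.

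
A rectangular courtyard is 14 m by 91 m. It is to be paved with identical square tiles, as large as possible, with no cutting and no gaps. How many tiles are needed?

26

Tile side = gcd(14, 91).
14 = 2 × 7
91 = 7 × 13
gcd(14, 91) = 7.
Tiles: (14/7) × (91/7) = 2 × 13 = 26.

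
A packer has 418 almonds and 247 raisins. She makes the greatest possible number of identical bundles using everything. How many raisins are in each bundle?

13

Number of bundles = gcd(418, 247).
418 = 2 × 11 × 19
247 = 13 × 19
gcd(418, 247) = 19.
raisins per bundle = 247 / 19 = 13.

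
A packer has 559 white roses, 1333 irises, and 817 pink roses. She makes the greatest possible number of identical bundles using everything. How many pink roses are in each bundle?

Number of bundles = gcd(559, 1333, 817).
559 = 13 × 43
1333 = 31 × 43
817 = 19 × 43
gcd(559, 1333, 817) = 43.
pink roses per bundle = 817 / 43 = 19.

19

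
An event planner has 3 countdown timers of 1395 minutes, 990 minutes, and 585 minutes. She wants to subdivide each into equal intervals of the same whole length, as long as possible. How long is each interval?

The interval must divide each timer length; the longest such is the gcd.
1395 = 3^2 × 5 × 31
990 = 2 × 3^2 × 5 × 11
585 = 3^2 × 5 × 13
gcd(1395, 990, 585) = 3^2 × 5 = 45.

45 minutes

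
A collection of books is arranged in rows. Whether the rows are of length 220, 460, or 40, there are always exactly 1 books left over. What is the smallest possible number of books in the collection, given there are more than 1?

10121

N − 1 must be a common multiple of 220, 460, and 40.
220 = 2^2 × 5 × 11
460 = 2^2 × 5 × 23
40 = 2^3 × 5
LCM(220, 460, 40) = 2^3 × 5 × 11 × 23 = 10120.
Smallest N > 1 is LCM + 1 = 10120 + 1 = 10121.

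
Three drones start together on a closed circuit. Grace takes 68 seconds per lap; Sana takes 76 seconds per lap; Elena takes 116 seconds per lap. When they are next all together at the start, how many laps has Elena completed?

323 laps

All finish a whole number of cycles simultaneously at t = LCM of the periods.
68 = 2^2 × 17
76 = 2^2 × 19
116 = 2^2 × 29
LCM(68, 76, 116) = 2^2 × 17 × 19 × 29 = 37468.
Laps for period 116: 37468 / 116 = 323.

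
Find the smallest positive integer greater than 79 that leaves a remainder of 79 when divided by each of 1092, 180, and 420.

N − 79 must be a common multiple of 1092, 180, and 420.
1092 = 2^2 × 3 × 7 × 13
180 = 2^2 × 3^2 × 5
420 = 2^2 × 3 × 5 × 7
LCM(1092, 180, 420) = 2^2 × 3^2 × 5 × 7 × 13 = 16380.
Smallest N > 79 is LCM + 79 = 16380 + 79 = 16459.

16459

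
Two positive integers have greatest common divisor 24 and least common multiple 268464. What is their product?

6443136

For any two positive integers, gcd × lcm = product = 24 × 268464 = 6443136.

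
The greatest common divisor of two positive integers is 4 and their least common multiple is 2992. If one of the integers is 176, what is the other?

68

For two integers, gcd × lcm = product, so the other is (4 × 2992) / 176 = 11968 / 176 = 68.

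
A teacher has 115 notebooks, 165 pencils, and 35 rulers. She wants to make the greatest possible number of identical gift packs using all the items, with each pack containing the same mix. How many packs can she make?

The pack count must divide each quantity, so the greatest is gcd(115, 165, 35).
115 = 5 × 23
165 = 3 × 5 × 11
35 = 5 × 7
gcd(115, 165, 35) = 5.

5 packs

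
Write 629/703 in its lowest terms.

17/19

629 = 17 × 37
703 = 19 × 37
gcd(629, 703) = 37.
Divide numerator and denominator by 37: 629/703 = 17/19.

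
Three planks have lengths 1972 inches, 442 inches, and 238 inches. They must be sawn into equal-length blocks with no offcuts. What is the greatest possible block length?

34 inches

This is the greatest common divisor of 1972, 442, and 238.
1972 = 2^2 × 17 × 29
442 = 2 × 13 × 17
238 = 2 × 7 × 17
gcd(1972, 442, 238) = 2 × 17 = 34.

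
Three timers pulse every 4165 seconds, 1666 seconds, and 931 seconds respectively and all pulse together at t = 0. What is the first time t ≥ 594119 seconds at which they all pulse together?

Joint pulses occur at multiples of LCM(4165, 1666, 931).
4165 = 5 × 7^2 × 17
1666 = 2 × 7^2 × 17
931 = 7^2 × 19
LCM(4165, 1666, 931) = 2 × 5 × 7^2 × 17 × 19 = 158270.
Smallest multiple of 158270 that is ≥ 594119: ⌈594119/158270⌉ × 158270 = 4 × 158270 = 633080.

633080 seconds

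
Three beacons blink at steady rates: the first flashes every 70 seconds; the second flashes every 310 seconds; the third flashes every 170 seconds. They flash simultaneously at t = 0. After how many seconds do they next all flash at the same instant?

They coincide at every common multiple of the periods; the first is the LCM.
70 = 2 × 5 × 7
310 = 2 × 5 × 31
170 = 2 × 5 × 17
LCM(70, 310, 170) = 2 × 5 × 7 × 17 × 31 = 36890.

36890 seconds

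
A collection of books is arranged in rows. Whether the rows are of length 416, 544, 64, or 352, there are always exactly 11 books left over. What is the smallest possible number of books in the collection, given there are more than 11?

155595

N − 11 must be a common multiple of 416, 544, 64, and 352.
416 = 2^5 × 13
544 = 2^5 × 17
64 = 2^6
352 = 2^5 × 11
LCM(416, 544, 64, 352) = 2^6 × 11 × 13 × 17 = 155584.
Smallest N > 11 is LCM + 11 = 155584 + 11 = 155595.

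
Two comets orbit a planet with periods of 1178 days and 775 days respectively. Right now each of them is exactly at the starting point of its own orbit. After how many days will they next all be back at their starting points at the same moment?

29450 days

The first simultaneous occurrence is after LCM of the individual periods.
1178 = 2 × 19 × 31
775 = 5^2 × 31
LCM(1178, 775) = 2 × 5^2 × 19 × 31 = 29450.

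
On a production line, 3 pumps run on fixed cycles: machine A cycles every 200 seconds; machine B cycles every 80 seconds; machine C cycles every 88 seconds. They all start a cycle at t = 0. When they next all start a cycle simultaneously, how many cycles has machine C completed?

50 cycles

The first common completion time is the LCM of the periods.
200 = 2^3 × 5^2
80 = 2^4 × 5
88 = 2^3 × 11
LCM(200, 80, 88) = 2^4 × 5^2 × 11 = 4400.
Cycles for period 88: 4400 / 88 = 50.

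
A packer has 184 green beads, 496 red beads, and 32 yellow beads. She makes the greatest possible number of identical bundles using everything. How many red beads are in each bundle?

Number of bundles = gcd(184, 496, 32).
184 = 2^3 × 23
496 = 2^4 × 31
32 = 2^5
gcd(184, 496, 32) = 2^3 = 8.
red beads per bundle = 496 / 8 = 62.

62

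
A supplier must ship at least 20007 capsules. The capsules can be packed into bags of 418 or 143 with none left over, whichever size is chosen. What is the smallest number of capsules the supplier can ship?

21736

The number of capsules must be a common multiple of 418 and 143, so a multiple of their LCM.
418 = 2 × 11 × 19
143 = 11 × 13
LCM(418, 143) = 2 × 11 × 13 × 19 = 5434.
Smallest multiple of 5434 that is ≥ 20007: ⌈20007/5434⌉ × 5434 = 4 × 5434 = 21736.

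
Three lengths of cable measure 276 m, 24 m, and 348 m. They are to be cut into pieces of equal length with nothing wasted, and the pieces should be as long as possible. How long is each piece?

Each piece length must divide every original length, so the longest possible is gcd(276, 24, 348).
276 = 2^2 × 3 × 23
24 = 2^3 × 3
348 = 2^2 × 3 × 29
gcd(276, 24, 348) = 2^2 × 3 = 12.

12 m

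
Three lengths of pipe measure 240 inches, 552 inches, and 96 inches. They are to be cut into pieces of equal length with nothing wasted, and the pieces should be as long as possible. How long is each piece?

Each piece length must divide every original length, so the longest possible is gcd(240, 552, 96).
240 = 2^4 × 3 × 5
552 = 2^3 × 3 × 23
96 = 2^5 × 3
gcd(240, 552, 96) = 2^3 × 3 = 24.

24 inches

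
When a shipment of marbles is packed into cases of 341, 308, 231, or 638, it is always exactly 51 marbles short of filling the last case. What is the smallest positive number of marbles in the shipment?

Being 51 short of a full case of size k means N ≡ −51 (mod k), i.e. N + 51 is a multiple of each size.
341 = 11 × 31
308 = 2^2 × 7 × 11
231 = 3 × 7 × 11
638 = 2 × 11 × 29
LCM(341, 308, 231, 638) = 2^2 × 3 × 7 × 11 × 29 × 31 = 830676.
Smallest positive N is 830676 − 51 = 830625.

830625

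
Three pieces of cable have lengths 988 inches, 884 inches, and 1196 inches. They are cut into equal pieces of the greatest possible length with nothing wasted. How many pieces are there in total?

59

Piece length = gcd(988, 884, 1196).
988 = 2^2 × 13 × 19
884 = 2^2 × 13 × 17
1196 = 2^2 × 13 × 23
gcd(988, 884, 1196) = 2^2 × 13 = 52.
Total pieces = 988/52 + 884/52 + 1196/52 = 19 + 17 + 23 = 59.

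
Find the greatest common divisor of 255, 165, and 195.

255 = 3 × 5 × 17
165 = 3 × 5 × 11
195 = 3 × 5 × 13
gcd(255, 165, 195) = 3 × 5 = 15.

15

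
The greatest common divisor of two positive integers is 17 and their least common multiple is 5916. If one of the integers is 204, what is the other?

493

For two integers, gcd × lcm = product, so the other is (17 × 5916) / 204 = 100572 / 204 = 493.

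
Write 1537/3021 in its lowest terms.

29/57

1537 = 29 × 53
3021 = 3 × 19 × 53
gcd(1537, 3021) = 53.
Divide numerator and denominator by 53: 1537/3021 = 29/57.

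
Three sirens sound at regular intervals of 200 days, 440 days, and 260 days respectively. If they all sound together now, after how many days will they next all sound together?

28600 days

We need the least common multiple of the intervals.
200 = 2^3 × 5^2
440 = 2^3 × 5 × 11
260 = 2^2 × 5 × 13
LCM(200, 440, 260) = 2^3 × 5^2 × 11 × 13 = 28600.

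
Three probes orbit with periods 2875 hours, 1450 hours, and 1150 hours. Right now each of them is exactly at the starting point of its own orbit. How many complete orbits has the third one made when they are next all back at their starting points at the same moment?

145 orbits

The first common completion time is the LCM of the periods.
2875 = 5^3 × 23
1450 = 2 × 5^2 × 29
1150 = 2 × 5^2 × 23
LCM(2875, 1450, 1150) = 2 × 5^3 × 23 × 29 = 166750.
Orbits for period 1150: 166750 / 1150 = 145.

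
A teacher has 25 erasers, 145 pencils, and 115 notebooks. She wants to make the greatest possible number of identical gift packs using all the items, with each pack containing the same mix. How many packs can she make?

5 packs

The pack count must divide each quantity, so the greatest is gcd(25, 145, 115).
25 = 5^2
145 = 5 × 29
115 = 5 × 23
gcd(25, 145, 115) = 5.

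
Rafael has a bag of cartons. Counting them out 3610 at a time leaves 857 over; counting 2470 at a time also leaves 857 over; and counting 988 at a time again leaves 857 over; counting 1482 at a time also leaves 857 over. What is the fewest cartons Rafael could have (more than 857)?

N − 857 must be a common multiple of 3610, 2470, 988, and 1482.
3610 = 2 × 5 × 19^2
2470 = 2 × 5 × 13 × 19
988 = 2^2 × 13 × 19
1482 = 2 × 3 × 13 × 19
LCM(3610, 2470, 988, 1482) = 2^2 × 3 × 5 × 13 × 19^2 = 281580.
Smallest N > 857 is LCM + 857 = 281580 + 857 = 282437.

282437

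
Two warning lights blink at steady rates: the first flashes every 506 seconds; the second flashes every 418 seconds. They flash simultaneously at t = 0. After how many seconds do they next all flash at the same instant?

We need the least common multiple of the intervals.
506 = 2 × 11 × 23
418 = 2 × 11 × 19
LCM(506, 418) = 2 × 11 × 19 × 23 = 9614.

9614 seconds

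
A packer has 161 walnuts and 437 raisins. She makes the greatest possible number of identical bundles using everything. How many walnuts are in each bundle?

Number of bundles = gcd(161, 437).
161 = 7 × 23
437 = 19 × 23
gcd(161, 437) = 23.
walnuts per bundle = 161 / 23 = 7.

7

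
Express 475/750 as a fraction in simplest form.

475 = 5^2 × 19
750 = 2 × 3 × 5^3
gcd(475, 750) = 5^2 = 25.
Divide numerator and denominator by 25: 475/750 = 19/30.

19/30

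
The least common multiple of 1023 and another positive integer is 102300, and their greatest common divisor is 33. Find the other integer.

3300

gcd × lcm = product of the two integers, so the other integer is (33 × 102300) / 1023 = 3300.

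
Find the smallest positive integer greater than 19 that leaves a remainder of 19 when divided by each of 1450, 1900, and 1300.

716319

N − 19 must be a common multiple of 1450, 1900, and 1300.
1450 = 2 × 5^2 × 29
1900 = 2^2 × 5^2 × 19
1300 = 2^2 × 5^2 × 13
LCM(1450, 1900, 1300) = 2^2 × 5^2 × 13 × 19 × 29 = 716300.
Smallest N > 19 is LCM + 19 = 716300 + 19 = 716319.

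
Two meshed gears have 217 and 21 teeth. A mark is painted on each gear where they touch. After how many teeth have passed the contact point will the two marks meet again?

651 teeth

They coincide at every common multiple of the periods; the first is the LCM.
217 = 7 × 31
21 = 3 × 7
LCM(217, 21) = 3 × 7 × 31 = 651.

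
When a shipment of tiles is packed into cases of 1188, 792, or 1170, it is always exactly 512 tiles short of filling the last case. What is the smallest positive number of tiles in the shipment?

153928

Being 512 short of a full case of size k means N ≡ −512 (mod k), i.e. N + 512 is a multiple of each size.
1188 = 2^2 × 3^3 × 11
792 = 2^3 × 3^2 × 11
1170 = 2 × 3^2 × 5 × 13
LCM(1188, 792, 1170) = 2^3 × 3^3 × 5 × 11 × 13 = 154440.
Smallest positive N is 154440 − 512 = 153928.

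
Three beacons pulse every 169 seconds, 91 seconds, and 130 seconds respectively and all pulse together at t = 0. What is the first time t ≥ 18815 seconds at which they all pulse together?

23660 seconds

Joint pulses occur at multiples of LCM(169, 91, 130).
169 = 13^2
91 = 7 × 13
130 = 2 × 5 × 13
LCM(169, 91, 130) = 2 × 5 × 7 × 13^2 = 11830.
Smallest multiple of 11830 that is ≥ 18815: ⌈18815/11830⌉ × 11830 = 2 × 11830 = 23660.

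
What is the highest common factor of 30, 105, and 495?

30 = 2 × 3 × 5
105 = 3 × 5 × 7
495 = 3^2 × 5 × 11
gcd(30, 105, 495) = 3 × 5 = 15.

15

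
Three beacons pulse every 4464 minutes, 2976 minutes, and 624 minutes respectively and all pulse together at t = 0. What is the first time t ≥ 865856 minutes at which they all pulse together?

Joint pulses occur at multiples of LCM(4464, 2976, 624).
4464 = 2^4 × 3^2 × 31
2976 = 2^5 × 3 × 31
624 = 2^4 × 3 × 13
LCM(4464, 2976, 624) = 2^5 × 3^2 × 13 × 31 = 116064.
Smallest multiple of 116064 that is ≥ 865856: ⌈865856/116064⌉ × 116064 = 8 × 116064 = 928512.

928512 minutes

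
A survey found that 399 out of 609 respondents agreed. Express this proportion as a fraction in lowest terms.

399 = 3 × 7 × 19
609 = 3 × 7 × 29
gcd(399, 609) = 3 × 7 = 21.
Divide numerator and denominator by 21: 399/609 = 19/29.

19/29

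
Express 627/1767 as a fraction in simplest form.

11/31

627 = 3 × 11 × 19
1767 = 3 × 19 × 31
gcd(627, 1767) = 3 × 19 = 57.
Divide numerator and denominator by 57: 627/1767 = 11/31.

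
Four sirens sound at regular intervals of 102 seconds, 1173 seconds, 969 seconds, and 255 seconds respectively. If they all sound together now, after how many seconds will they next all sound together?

222870 seconds

They coincide at every common multiple of the periods; the first is the LCM.
102 = 2 × 3 × 17
1173 = 3 × 17 × 23
969 = 3 × 17 × 19
255 = 3 × 5 × 17
LCM(102, 1173, 969, 255) = 2 × 3 × 5 × 17 × 19 × 23 = 222870.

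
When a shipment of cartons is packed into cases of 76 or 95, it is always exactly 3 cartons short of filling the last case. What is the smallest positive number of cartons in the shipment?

377

Being 3 short of a full case of size k means N ≡ −3 (mod k), i.e. N + 3 is a multiple of each size.
76 = 2^2 × 19
95 = 5 × 19
LCM(76, 95) = 2^2 × 5 × 19 = 380.
Smallest positive N is 380 − 3 = 377.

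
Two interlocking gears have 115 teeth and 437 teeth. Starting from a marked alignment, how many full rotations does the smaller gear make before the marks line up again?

19 rotations

They are all back at their starting positions together after one LCM of the periods.
115 = 5 × 23
437 = 19 × 23
LCM(115, 437) = 5 × 19 × 23 = 2185.
Rotations for period 115: 2185 / 115 = 19.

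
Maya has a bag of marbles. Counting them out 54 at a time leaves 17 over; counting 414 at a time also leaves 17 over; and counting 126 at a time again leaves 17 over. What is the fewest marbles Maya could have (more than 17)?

8711

N − 17 must be a common multiple of 54, 414, and 126.
54 = 2 × 3^3
414 = 2 × 3^2 × 23
126 = 2 × 3^2 × 7
LCM(54, 414, 126) = 2 × 3^3 × 7 × 23 = 8694.
Smallest N > 17 is LCM + 17 = 8694 + 17 = 8711.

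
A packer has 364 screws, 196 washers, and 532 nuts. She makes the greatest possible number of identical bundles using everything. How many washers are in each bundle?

7

Number of bundles = gcd(364, 196, 532).
364 = 2^2 × 7 × 13
196 = 2^2 × 7^2
532 = 2^2 × 7 × 19
gcd(364, 196, 532) = 2^2 × 7 = 28.
washers per bundle = 196 / 28 = 7.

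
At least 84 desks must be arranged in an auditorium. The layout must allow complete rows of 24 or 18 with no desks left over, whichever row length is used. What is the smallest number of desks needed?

The number of desks must be a common multiple of 24 and 18, so a multiple of their LCM.
24 = 2^3 × 3
18 = 2 × 3^2
LCM(24, 18) = 2^3 × 3^2 = 72.
Smallest multiple of 72 that is ≥ 84: ⌈84/72⌉ × 72 = 2 × 72 = 144.

144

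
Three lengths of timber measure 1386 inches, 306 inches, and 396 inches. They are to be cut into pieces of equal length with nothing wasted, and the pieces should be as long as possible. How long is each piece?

18 inches

Each piece length must divide every original length, so the longest possible is gcd(1386, 306, 396).
1386 = 2 × 3^2 × 7 × 11
306 = 2 × 3^2 × 17
396 = 2^2 × 3^2 × 11
gcd(1386, 306, 396) = 2 × 3^2 = 18.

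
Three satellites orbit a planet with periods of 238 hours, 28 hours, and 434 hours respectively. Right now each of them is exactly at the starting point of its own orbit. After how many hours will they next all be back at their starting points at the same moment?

The first simultaneous occurrence is after LCM of the individual periods.
238 = 2 × 7 × 17
28 = 2^2 × 7
434 = 2 × 7 × 31
LCM(238, 28, 434) = 2^2 × 7 × 17 × 31 = 14756.

14756 hours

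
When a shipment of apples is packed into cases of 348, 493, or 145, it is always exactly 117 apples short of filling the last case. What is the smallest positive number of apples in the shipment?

29463

Being 117 short of a full case of size k means N ≡ −117 (mod k), i.e. N + 117 is a multiple of each size.
348 = 2^2 × 3 × 29
493 = 17 × 29
145 = 5 × 29
LCM(348, 493, 145) = 2^2 × 3 × 5 × 17 × 29 = 29580.
Smallest positive N is 29580 − 117 = 29463.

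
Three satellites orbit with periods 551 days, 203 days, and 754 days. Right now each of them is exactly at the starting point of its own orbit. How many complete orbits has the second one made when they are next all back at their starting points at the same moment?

494 orbits

The first common completion time is the LCM of the periods.
551 = 19 × 29
203 = 7 × 29
754 = 2 × 13 × 29
LCM(551, 203, 754) = 2 × 7 × 13 × 19 × 29 = 100282.
Orbits for period 203: 100282 / 203 = 494.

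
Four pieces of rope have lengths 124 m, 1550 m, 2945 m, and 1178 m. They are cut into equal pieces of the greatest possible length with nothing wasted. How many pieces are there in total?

187

Piece length = gcd(124, 1550, 2945, 1178).
124 = 2^2 × 31
1550 = 2 × 5^2 × 31
2945 = 5 × 19 × 31
1178 = 2 × 19 × 31
gcd(124, 1550, 2945, 1178) = 31.
Total pieces = 124/31 + 1550/31 + 2945/31 + 1178/31 = 4 + 50 + 95 + 38 = 187.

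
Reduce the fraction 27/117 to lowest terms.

27 = 3^3
117 = 3^2 × 13
gcd(27, 117) = 3^2 = 9.
Divide numerator and denominator by 9: 27/117 = 3/13.

3/13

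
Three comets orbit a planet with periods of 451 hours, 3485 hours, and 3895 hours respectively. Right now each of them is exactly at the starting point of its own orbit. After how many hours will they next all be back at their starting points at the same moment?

728365 hours

We need the least common multiple of the intervals.
451 = 11 × 41
3485 = 5 × 17 × 41
3895 = 5 × 19 × 41
LCM(451, 3485, 3895) = 5 × 11 × 17 × 19 × 41 = 728365.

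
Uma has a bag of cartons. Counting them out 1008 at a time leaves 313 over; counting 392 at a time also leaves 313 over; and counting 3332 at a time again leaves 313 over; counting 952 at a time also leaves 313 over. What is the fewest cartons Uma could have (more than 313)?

N − 313 must be a common multiple of 1008, 392, 3332, and 952.
1008 = 2^4 × 3^2 × 7
392 = 2^3 × 7^2
3332 = 2^2 × 7^2 × 17
952 = 2^3 × 7 × 17
LCM(1008, 392, 3332, 952) = 2^4 × 3^2 × 7^2 × 17 = 119952.
Smallest N > 313 is LCM + 313 = 119952 + 313 = 120265.

120265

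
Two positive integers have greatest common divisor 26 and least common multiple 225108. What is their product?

For any two positive integers, gcd × lcm = product = 26 × 225108 = 5852808.

5852808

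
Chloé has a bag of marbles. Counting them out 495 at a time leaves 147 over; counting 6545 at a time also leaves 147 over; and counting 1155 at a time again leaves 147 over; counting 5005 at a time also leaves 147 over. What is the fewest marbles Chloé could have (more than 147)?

N − 147 must be a common multiple of 495, 6545, 1155, and 5005.
495 = 3^2 × 5 × 11
6545 = 5 × 7 × 11 × 17
1155 = 3 × 5 × 7 × 11
5005 = 5 × 7 × 11 × 13
LCM(495, 6545, 1155, 5005) = 3^2 × 5 × 7 × 11 × 13 × 17 = 765765.
Smallest N > 147 is LCM + 147 = 765765 + 147 = 765912.

765912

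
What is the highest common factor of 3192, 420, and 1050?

42

3192 = 2^3 × 3 × 7 × 19
420 = 2^2 × 3 × 5 × 7
1050 = 2 × 3 × 5^2 × 7
gcd(3192, 420, 1050) = 2 × 3 × 7 = 42.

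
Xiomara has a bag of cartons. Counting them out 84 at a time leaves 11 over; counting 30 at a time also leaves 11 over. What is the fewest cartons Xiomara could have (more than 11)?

N − 11 must be a common multiple of 84 and 30.
84 = 2^2 × 3 × 7
30 = 2 × 3 × 5
LCM(84, 30) = 2^2 × 3 × 5 × 7 = 420.
Smallest N > 11 is LCM + 11 = 420 + 11 = 431.

431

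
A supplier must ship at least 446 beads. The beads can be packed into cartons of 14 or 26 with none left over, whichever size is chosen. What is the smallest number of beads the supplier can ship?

546

The number of beads must be a common multiple of 14 and 26, so a multiple of their LCM.
14 = 2 × 7
26 = 2 × 13
LCM(14, 26) = 2 × 7 × 13 = 182.
Smallest multiple of 182 that is ≥ 446: ⌈446/182⌉ × 182 = 3 × 182 = 546.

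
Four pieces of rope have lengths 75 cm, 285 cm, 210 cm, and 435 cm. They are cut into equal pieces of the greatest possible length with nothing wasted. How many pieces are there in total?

67

Piece length = gcd(75, 285, 210, 435).
75 = 3 × 5^2
285 = 3 × 5 × 19
210 = 2 × 3 × 5 × 7
435 = 3 × 5 × 29
gcd(75, 285, 210, 435) = 3 × 5 = 15.
Total pieces = 75/15 + 285/15 + 210/15 + 435/15 = 5 + 19 + 14 + 29 = 67.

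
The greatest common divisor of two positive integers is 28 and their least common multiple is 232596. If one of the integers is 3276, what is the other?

For two integers, gcd × lcm = product, so the other is (28 × 232596) / 3276 = 6512688 / 3276 = 1988.

1988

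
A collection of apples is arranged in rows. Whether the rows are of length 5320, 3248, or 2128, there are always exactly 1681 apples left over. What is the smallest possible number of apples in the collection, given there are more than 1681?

N − 1681 must be a common multiple of 5320, 3248, and 2128.
5320 = 2^3 × 5 × 7 × 19
3248 = 2^4 × 7 × 29
2128 = 2^4 × 7 × 19
LCM(5320, 3248, 2128) = 2^4 × 5 × 7 × 19 × 29 = 308560.
Smallest N > 1681 is LCM + 1681 = 308560 + 1681 = 310241.

310241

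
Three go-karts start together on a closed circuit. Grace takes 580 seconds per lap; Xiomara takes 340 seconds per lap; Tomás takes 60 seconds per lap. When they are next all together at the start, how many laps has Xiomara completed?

The first common completion time is the LCM of the periods.
580 = 2^2 × 5 × 29
340 = 2^2 × 5 × 17
60 = 2^2 × 3 × 5
LCM(580, 340, 60) = 2^2 × 3 × 5 × 17 × 29 = 29580.
Laps for period 340: 29580 / 340 = 87.

87 laps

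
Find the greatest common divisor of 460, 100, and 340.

460 = 2^2 × 5 × 23
100 = 2^2 × 5^2
340 = 2^2 × 5 × 17
gcd(460, 100, 340) = 2^2 × 5 = 20.

20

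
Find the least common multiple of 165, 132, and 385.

4620

165 = 3 × 5 × 11
132 = 2^2 × 3 × 11
385 = 5 × 7 × 11
LCM(165, 132, 385) = 2^2 × 3 × 5 × 7 × 11 = 4620.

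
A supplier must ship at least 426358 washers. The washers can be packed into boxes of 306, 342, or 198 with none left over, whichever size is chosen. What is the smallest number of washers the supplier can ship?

The number of washers must be a common multiple of 306, 342, and 198, so a multiple of their LCM.
306 = 2 × 3^2 × 17
342 = 2 × 3^2 × 19
198 = 2 × 3^2 × 11
LCM(306, 342, 198) = 2 × 3^2 × 11 × 17 × 19 = 63954.
Smallest multiple of 63954 that is ≥ 426358: ⌈426358/63954⌉ × 63954 = 7 × 63954 = 447678.

447678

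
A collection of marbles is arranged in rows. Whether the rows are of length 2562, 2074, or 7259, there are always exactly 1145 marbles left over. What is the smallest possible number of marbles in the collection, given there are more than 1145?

44699

N − 1145 must be a common multiple of 2562, 2074, and 7259.
2562 = 2 × 3 × 7 × 61
2074 = 2 × 17 × 61
7259 = 7 × 17 × 61
LCM(2562, 2074, 7259) = 2 × 3 × 7 × 17 × 61 = 43554.
Smallest N > 1145 is LCM + 1145 = 43554 + 1145 = 44699.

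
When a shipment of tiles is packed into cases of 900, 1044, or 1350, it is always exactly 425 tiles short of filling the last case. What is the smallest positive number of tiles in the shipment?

77875

Being 425 short of a full case of size k means N ≡ −425 (mod k), i.e. N + 425 is a multiple of each size.
900 = 2^2 × 3^2 × 5^2
1044 = 2^2 × 3^2 × 29
1350 = 2 × 3^3 × 5^2
LCM(900, 1044, 1350) = 2^2 × 3^3 × 5^2 × 29 = 78300.
Smallest positive N is 78300 − 425 = 77875.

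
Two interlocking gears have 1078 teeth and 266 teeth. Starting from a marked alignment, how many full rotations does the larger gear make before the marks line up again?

They are all back at their starting positions together after one LCM of the periods.
1078 = 2 × 7^2 × 11
266 = 2 × 7 × 19
LCM(1078, 266) = 2 × 7^2 × 11 × 19 = 20482.
Rotations for period 1078: 20482 / 1078 = 19.

19 rotations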